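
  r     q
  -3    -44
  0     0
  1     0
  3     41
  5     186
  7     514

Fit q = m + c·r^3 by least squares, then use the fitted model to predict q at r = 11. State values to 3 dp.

Compute the Gram sums: Σ1 = 6, Σr^3 = 469, Σr^3·r^3 = 134733.
And Σq = 697, Σr^3·q = 201847.
Normal equations: [[6, 469]; [469, 134733]]·[m, c]ᵀ = [697, 201847]ᵀ.
det = 6·134733 − 469² = 588437.
m = (697·134733 − 469·201847)/588437 = -757342/588437; c = (6·201847 − 469·697)/588437 = 884189/588437.
At r = 11: q̂ = (-757342/588437)·(1) + (884189/588437)·(1331) = 1176098217/588437.

q̂ = 1998.682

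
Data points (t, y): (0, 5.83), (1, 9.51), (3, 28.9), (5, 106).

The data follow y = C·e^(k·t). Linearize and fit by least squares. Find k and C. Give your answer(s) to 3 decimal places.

k = 0.581, C = 5.497

Linearized form: ln y = k·t + ln C. From the 4 transformed points,
Σt = 9.0000, Σ(t)² = 35.0000, Σln y = 12.0426, Σt·ln y = 35.6611.
Equations: 35.0000·k + 9.0000·ln C = 35.6611;  9.0000·k + 4·ln C = 12.0426.
Solving (det = 59.0000): k = 0.58069, ln C = 1.70412, so C = exp(1.70412) = 5.49653.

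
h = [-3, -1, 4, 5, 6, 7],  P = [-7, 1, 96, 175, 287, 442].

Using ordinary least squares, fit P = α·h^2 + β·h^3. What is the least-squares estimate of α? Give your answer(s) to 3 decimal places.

α = 2.074

From the data, Σh^2·h^2 = 4660, Σh^2·h^3 = 28488, Σh^3·h^3 = 184756.
Moment sums: Σh^2·P = 37839, Σh^3·P = 241805.
So AᵀA·[α, β]ᵀ = AᵀP: [[4660, 28488]; [28488, 184756]]·[α, β]ᵀ = [37839, 241805]ᵀ.
Δ = 4660·184756 − 28488² = 49396816.
α = (37839·184756 − 28488·241805)/49396816 = 3658623/1764172; β = (4660·241805 − 28488·37839)/49396816 = 1744781/1764172.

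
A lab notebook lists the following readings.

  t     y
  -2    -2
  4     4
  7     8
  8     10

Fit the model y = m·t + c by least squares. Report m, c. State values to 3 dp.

m = 1.169, c = 0.033

AᵀA·[m, c]ᵀ = Aᵀy reads: 133·m + 17·c = 156;  17·m + 4·c = 20.
Determinant 133·4 − 17² = 243.
m = (156·4 − 17·20)/243 = 284/243; c = (133·20 − 17·156)/243 = 8/243.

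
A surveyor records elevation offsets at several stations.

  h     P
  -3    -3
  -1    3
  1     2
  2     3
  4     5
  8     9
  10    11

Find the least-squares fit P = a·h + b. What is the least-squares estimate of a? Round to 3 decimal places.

a = 0.955

From the data, Σh·h = 195, Σh = 21, Σ1 = 7.
Moment sums: Σh·P = 216, ΣP = 30.
XᵀX·[a, b]ᵀ = XᵀP becomes [[195, 21]; [21, 7]]·[a, b]ᵀ = [216, 30]ᵀ.
det = 195·7 − 21² = 924.
a = (216·7 − 21·30)/924 = 21/22; b = (195·30 − 21·216)/924 = 219/154.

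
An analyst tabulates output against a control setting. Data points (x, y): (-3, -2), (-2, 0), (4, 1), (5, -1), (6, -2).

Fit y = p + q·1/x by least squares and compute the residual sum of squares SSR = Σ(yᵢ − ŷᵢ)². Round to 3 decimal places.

SSR = 6.709

Normal-equation sums: Σ1 = 5, Σ1/x = -13/60, Σ1/x·1/x = 1769/3600.
For Aᵀy: Σy = -4, Σ1/x·y = 23/60.
Determinant 5·(1769/3600) − (-13/60)² = 241/100.
p = ((-4)·(1769/3600) − (-13/60)·(23/60))/(241/100) = -753/964; q = (5·(23/60) − (-13/60)·(-4))/(241/100) = 105/241.
Residuals: -1035/964, 963/964, 403/241, -295/964, -1245/964; SSR = 6467/964.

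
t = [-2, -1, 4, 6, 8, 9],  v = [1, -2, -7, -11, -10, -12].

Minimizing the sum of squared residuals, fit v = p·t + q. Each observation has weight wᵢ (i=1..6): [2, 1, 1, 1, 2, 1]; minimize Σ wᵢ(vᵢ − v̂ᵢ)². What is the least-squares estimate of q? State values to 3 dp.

XᵀWX·[p, q]ᵀ = XᵀWv reads: 270·p + 30·q = -364;  30·p + 8·q = -50.
(Σwᵢ·t·t = 270, Σwᵢ·t = 30, Σwᵢ·1 = 8, Σwᵢ·t·v = -364, Σwᵢ·v = -50.)
Δ = 270·8 − 30² = 1260.
p = ((-364)·8 − 30·(-50))/1260 = -353/315; q = (270·(-50) − 30·(-364))/1260 = -43/21.

q = -2.048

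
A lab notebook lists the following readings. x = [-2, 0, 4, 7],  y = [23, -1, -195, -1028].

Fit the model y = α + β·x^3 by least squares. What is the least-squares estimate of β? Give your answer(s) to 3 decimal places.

The normal system MᵀM·[α, β]ᵀ = Mᵀy is [[4, 399]; [399, 121809]]·[α, β]ᵀ = [-1201, -365268]ᵀ.
Determinant 4·121809 − 399² = 328035.
α = ((-1201)·121809 − 399·(-365268))/328035 = -9661/5755; β = (4·(-365268) − 399·(-1201))/328035 = -327291/109345.

β = -2.993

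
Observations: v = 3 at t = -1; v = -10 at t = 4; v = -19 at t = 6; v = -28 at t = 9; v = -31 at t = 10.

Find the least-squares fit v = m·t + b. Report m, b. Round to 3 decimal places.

m = -3.148, b = 0.627

Entries of XᵀX: Σt·t = 234, Σt = 28, Σ1 = 5.
Moment sums: Σt·v = -719, Σv = -85.
Normal equations: [[234, 28]; [28, 5]]·[m, b]ᵀ = [-719, -85]ᵀ.
Eliminating b: 5·(row 1) − 28·(row 2) gives 386·m = 5·(-719) − 28·(-85) = -1215, so m = -1215/386.
Then b = ((-85) − 28·(-1215/386))/5 = 121/193.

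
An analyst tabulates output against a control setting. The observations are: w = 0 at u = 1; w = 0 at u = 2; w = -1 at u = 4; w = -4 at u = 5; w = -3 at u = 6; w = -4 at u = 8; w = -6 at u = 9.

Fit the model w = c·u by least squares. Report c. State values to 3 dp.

XᵀX·[c]ᵀ = Xᵀw reads: 227·c = -128.
c = (-128)/227 = -0.563877.

c = -0.564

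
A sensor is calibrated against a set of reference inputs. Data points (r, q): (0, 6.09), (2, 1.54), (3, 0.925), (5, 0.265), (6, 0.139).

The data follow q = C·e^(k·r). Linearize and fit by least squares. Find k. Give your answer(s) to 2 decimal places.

Let Y = ln q. Fitting Y = k·r + ln C by least squares:
AᵀA = [[74.0000, 16.0000]; [16.0000, 5]], rhs = [-17.8501, -1.1408]ᵀ  (here Σr = 16.0000, Σ(r)² = 74.0000, Σln q = -1.1408, Σr·ln q = -17.8501).
Δ = 74.0000·5 − (16.0000)² = 114.0000; k = (-17.8501·5 − 16.0000·-1.1408)/114.0000 = -0.62278, ln C = (74.0000·-1.1408 − 16.0000·-17.8501)/114.0000 = 1.76474.

k = -0.62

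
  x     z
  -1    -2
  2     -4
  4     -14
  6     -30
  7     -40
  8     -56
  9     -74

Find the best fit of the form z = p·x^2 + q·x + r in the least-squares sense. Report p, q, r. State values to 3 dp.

p = -0.989, q = 0.963, r = -0.783

Compute the Gram sums: Σx^2·x^2 = 14627, Σx^2·x = 1871, Σx^2 = 251, Σx·x = 251, Σx = 35, Σ1 = 7.
And Σx^2·z = -12860, Σx·z = -1636, Σz = -220.
Row-reducing yields p = -20848/21081, q = 20302/21081, r = -5502/7027.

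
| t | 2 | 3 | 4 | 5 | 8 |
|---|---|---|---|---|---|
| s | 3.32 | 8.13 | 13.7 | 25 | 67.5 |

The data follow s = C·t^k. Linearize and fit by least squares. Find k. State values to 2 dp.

k = 2.17

Linearized form: ln s = k·ln t + ln C. From the 5 transformed points,
Σln t = 6.8669, Σ(ln t)² = 10.5236, Σln s = 13.3439, Σln t·ln s = 20.7019.
Normal system: [[10.5236, 6.8669]; [6.8669, 5]]·[k, ln C]ᵀ = [20.7019, 13.3439]ᵀ.
Slope k = (n·Σln t·ln s − Σln t·Σln s)/(n·Σ(ln t)² − (Σln t)²) = (5·20.7019 − 6.8669·13.3439)/5.4631 = 2.17414; ln C = (Σln s − k·Σln t)/n = -0.31715.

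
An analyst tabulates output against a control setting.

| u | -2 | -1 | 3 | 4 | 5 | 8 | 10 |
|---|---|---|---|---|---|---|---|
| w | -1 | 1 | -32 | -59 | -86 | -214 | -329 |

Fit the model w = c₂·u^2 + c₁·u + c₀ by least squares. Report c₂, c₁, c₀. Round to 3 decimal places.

With design matrix X, XᵀX = [[15075, 1719, 219]; [1719, 219, 27]; [219, 27, 7]] and Xᵀw = [-49981, -5763, -720]ᵀ.
Row-reducing yields c₂ = -316717/105084, c₁ = -106987/35028, c₀ = 56345/17514.

c₂ = -3.014, c₁ = -3.054, c₀ = 3.217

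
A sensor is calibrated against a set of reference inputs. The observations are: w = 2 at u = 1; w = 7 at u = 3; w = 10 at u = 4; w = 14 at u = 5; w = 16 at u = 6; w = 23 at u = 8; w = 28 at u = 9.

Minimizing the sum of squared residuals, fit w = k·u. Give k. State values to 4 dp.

k = 2.8664

Sums needed: Σu·u = 232.
For Aᵀw: Σu·w = 665.
k = 665/232 = 2.86638.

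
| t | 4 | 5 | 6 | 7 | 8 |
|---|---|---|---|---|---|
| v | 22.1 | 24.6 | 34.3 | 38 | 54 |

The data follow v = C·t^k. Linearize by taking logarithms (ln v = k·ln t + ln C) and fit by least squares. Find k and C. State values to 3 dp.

k = 1.263, C = 3.544

Let Y = ln v. Fitting Y = k·ln t + ln C by least squares:
Σln t = 8.8128, Σ(ln t)² = 15.8331, Σln v = 17.4600, Σln t·ln v = 31.1534.
Equations: 15.8331·k + 8.8128·ln C = 31.1534;  8.8128·k + 5·ln C = 17.4600.
Solving (det = 1.4995): k = 1.26336, ln C = 1.26525, so C = exp(1.26525) = 3.54397.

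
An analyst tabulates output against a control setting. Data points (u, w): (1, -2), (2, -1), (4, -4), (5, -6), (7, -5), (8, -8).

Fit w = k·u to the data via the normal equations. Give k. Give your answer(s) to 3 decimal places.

Compute the Gram sums: Σu·u = 159.
And Σu·w = -149.
XᵀX·[k]ᵀ = Xᵀw becomes [[159]]·[k]ᵀ = [-149]ᵀ.
Hence k = -149 / 159 ≈ -0.937107.

k = -0.937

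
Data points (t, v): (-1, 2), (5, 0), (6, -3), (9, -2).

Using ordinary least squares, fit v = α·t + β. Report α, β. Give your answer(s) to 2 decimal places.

α = -0.45, β = 1.39

MᵀM·[α, β]ᵀ = Mᵀv reads: 143·α + 19·β = -38;  19·α + 4·β = -3.
Eliminating β: 4·(row 1) − 19·(row 2) gives 211·α = 4·(-38) − 19·(-3) = -95, so α = -95/211.
Then β = ((-3) − 19·(-95/211))/4 = 293/211.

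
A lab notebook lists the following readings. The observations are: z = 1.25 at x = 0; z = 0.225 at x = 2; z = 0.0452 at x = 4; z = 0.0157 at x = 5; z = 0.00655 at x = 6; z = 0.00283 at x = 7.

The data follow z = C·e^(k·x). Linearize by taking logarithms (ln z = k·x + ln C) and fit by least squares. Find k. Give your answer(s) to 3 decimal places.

With ln zᵢ as the transformed response and xᵢ as the regressor:
AᵀA = [[130.0000, 24.0000]; [24.0000, 6]], rhs = [-107.3825, -19.4150]ᵀ  (here Σx = 24.0000, Σ(x)² = 130.0000, Σln z = -19.4150, Σx·ln z = -107.3825).
Solving (det = 204.0000): k = -0.87419, ln C = 0.26091.

k = -0.874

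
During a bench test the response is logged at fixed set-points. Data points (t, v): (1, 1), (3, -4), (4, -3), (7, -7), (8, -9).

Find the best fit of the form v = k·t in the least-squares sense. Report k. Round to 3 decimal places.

From the data, Σt·t = 139.
And Σt·v = -144.
Hence k = -144 / 139 ≈ -1.03597.

k = -1.036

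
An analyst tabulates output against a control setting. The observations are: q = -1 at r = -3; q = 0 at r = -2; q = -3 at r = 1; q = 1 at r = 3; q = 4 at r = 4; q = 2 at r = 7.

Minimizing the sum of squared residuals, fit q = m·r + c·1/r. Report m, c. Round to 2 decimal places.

With design matrix X, XᵀX = [[88, 6]; [6, 10973/7056]] and Xᵀq = [33, -22/21]ᵀ.
Eliminating c: (10973/7056)·(row 1) − 6·(row 2) gives (88951/882)·m = (10973/7056)·33 − 6·(-22/21) = 135487/2352, so m = 406461/711608.
Then c = ((-22/21) − 6·(406461/711608))/(10973/7056) = -255948/88951.

m = 0.57, c = -2.88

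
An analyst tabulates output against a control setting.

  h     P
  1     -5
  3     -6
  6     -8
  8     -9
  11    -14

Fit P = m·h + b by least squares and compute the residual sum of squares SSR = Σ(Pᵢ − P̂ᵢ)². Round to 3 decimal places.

Entries of MᵀM: Σh·h = 231, Σh = 29, Σ1 = 5.
And Σh·P = -297, ΣP = -42.
Normal equations: [[231, 29]; [29, 5]]·[m, b]ᵀ = [-297, -42]ᵀ.
Δ = 231·5 − 29² = 314.
m = ((-297)·5 − 29·(-42))/314 = -267/314; b = (231·(-42) − 29·(-297))/314 = -1089/314.
Residuals: -107/157, 3/157, 179/314, 399/314, -185/157; SSR = 1191/314.

SSR = 3.793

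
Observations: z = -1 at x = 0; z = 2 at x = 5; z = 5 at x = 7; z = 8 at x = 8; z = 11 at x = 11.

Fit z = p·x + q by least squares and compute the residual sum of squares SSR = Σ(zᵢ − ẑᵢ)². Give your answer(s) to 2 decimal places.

SSR = 5.79

Sums needed: Σx·x = 259, Σx = 31, Σ1 = 5.
For Aᵀz: Σx·z = 230, Σz = 25.
AᵀA·[p, q]ᵀ = Aᵀz becomes [[259, 31]; [31, 5]]·[p, q]ᵀ = [230, 25]ᵀ.
Determinant 259·5 − 31² = 334.
p = (230·5 − 31·25)/334 = 375/334; q = (259·25 − 31·230)/334 = -655/334.
Residuals: 321/334, -276/167, -150/167, 327/334, 102/167; SSR = 1935/334.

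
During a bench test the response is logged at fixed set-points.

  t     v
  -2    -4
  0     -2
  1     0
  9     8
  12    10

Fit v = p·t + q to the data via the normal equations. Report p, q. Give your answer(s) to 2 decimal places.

p = 1.01, q = -1.65

Entries of MᵀM: Σt·t = 230, Σt = 20, Σ1 = 5.
Moment sums: Σt·v = 200, Σv = 12.
Normal equations: [[230, 20]; [20, 5]]·[p, q]ᵀ = [200, 12]ᵀ.
Δ = 230·5 − 20² = 750.
p = (200·5 − 20·12)/750 = 76/75; q = (230·12 − 20·200)/750 = -124/75.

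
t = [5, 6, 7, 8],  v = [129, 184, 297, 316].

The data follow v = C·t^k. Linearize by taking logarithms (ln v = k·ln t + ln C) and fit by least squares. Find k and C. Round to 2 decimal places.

Taking logs, ln v = k·ln t + ln C, so regress ln v on ln t.
AᵀA = [[13.9113, 7.4265]; [7.4265, 4]], rhs = [40.2137, 21.5242]ᵀ  (here Σln t = 7.4265, Σ(ln t)² = 13.9113, Σln v = 21.5242, Σln t·ln v = 40.2137).
Solving (det = 0.4917): k = 2.04204, ln C = 1.58973, so C = exp(1.58973) = 4.90243.

k = 2.04, C = 4.90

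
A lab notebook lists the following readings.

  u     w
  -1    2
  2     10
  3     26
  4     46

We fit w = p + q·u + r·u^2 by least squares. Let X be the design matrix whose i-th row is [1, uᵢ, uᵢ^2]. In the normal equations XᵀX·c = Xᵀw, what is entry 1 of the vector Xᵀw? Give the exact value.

84

Entry 1 ↔ basis 1, so (Xᵀw)_{1} = Σᵢ wᵢ = (1)·(2) + (1)·(10) + (1)·(26) + (1)·(46) = 84.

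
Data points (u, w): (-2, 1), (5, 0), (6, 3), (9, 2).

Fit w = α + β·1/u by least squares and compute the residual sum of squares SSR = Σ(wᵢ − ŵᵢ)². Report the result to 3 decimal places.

SSR = 4.802

Forming XᵀX = [[4, -1/45]; [-1/45, 1337/4050]] and Xᵀw = [6, 2/9]ᵀ gives XᵀX·[α, β]ᵀ = Xᵀw.
Determinant 4·(1337/4050) − (-1/45)² = 33/25.
α = (6·(1337/4050) − (-1/45)·(2/9))/(33/25) = 4021/2673; β = (4·(2/9) − (-1/45)·6)/(33/25) = 230/297.
Residuals: -313/2673, -4435/2673, 3653/2673, 365/891; SSR = 12836/2673.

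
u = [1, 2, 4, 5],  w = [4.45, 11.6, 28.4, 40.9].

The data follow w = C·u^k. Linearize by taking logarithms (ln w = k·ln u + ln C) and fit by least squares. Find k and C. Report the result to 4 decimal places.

With ln wᵢ as the transformed response and ln uᵢ as the regressor:
AᵀA = [[4.9926, 3.6889]; [3.6889, 4]], rhs = [12.3108, 11.0014]ᵀ  (here Σln u = 3.6889, Σ(ln u)² = 4.9926, Σln w = 11.0014, Σln u·ln w = 12.3108).
Solving (det = 6.3624): k = 1.36118, ln C = 1.49505, so C = exp(1.49505) = 4.45957.

k = 1.3612, C = 4.4596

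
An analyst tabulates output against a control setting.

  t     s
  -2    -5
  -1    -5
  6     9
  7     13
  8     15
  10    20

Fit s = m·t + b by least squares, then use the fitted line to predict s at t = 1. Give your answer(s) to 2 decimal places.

ŝ = 0.08

Normal-equation sums: Σt·t = 254, Σt = 28, Σ1 = 6.
For Aᵀs: Σt·s = 480, Σs = 47.
So AᵀA·[m, b]ᵀ = Aᵀs: [[254, 28]; [28, 6]]·[m, b]ᵀ = [480, 47]ᵀ.
Determinant 254·6 − 28² = 740.
m = (480·6 − 28·47)/740 = 391/185; b = (254·47 − 28·480)/740 = -751/370.
At t = 1: ŝ = (391/185)·(1) + (-751/370)·(1) = 31/370.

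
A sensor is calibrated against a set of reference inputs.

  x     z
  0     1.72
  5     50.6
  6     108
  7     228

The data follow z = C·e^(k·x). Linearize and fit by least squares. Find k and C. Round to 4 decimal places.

Linearized form: ln z = k·x + ln C. From the 4 transformed points,
Σx = 18.0000, Σ(x)² = 110.0000, Σln z = 14.5778, Σx·ln z = 85.7180.
Equations: 110.0000·k + 18.0000·ln C = 85.7180;  18.0000·k + 4·ln C = 14.5778.
Solving (det = 116.0000): k = 0.69373, ln C = 0.52267, so C = exp(0.52267) = 1.68652.

k = 0.6937, C = 1.6865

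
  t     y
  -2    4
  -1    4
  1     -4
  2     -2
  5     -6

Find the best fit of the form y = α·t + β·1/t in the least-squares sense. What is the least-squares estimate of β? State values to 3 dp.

β = -2.770

Sums needed: Σt·t = 35, Σt·1/t = 5, Σ1/t·1/t = 127/50.
And Σt·y = -50, Σ1/t·y = -61/5.
Δ = 35·(127/50) − 5² = 639/10.
α = ((-50)·(127/50) − 5·(-61/5))/(639/10) = -220/213; β = (35·(-61/5) − 5·(-50))/(639/10) = -590/213.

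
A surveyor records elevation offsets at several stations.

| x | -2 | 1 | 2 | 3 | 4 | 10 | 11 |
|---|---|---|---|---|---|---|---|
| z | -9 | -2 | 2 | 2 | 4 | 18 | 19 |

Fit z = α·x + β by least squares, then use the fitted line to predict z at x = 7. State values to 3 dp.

The normal equations are: 255·α + 29·β = 431;  29·α + 7·β = 34.
Δ = 255·7 − 29² = 944.
α = (431·7 − 29·34)/944 = 2031/944; β = (255·34 − 29·431)/944 = -3829/944.
At x = 7: ẑ = (2031/944)·(7) + (-3829/944)·(1) = 2597/236.

ẑ = 11.004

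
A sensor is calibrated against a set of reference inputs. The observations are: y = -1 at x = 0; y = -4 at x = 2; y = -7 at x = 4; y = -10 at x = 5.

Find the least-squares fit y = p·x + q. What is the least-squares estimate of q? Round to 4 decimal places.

q = -0.7458

From the data, Σx·x = 45, Σx = 11, Σ1 = 4.
For Aᵀy: Σx·y = -86, Σy = -22.
AᵀA·[p, q]ᵀ = Aᵀy becomes [[45, 11]; [11, 4]]·[p, q]ᵀ = [-86, -22]ᵀ.
det = 45·4 − 11² = 59.
p = ((-86)·4 − 11·(-22))/59 = -102/59; q = (45·(-22) − 11·(-86))/59 = -44/59.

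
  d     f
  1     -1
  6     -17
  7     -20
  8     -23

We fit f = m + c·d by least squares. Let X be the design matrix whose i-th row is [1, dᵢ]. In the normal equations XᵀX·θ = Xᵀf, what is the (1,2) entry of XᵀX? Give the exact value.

Row 1 ↔ basis 1, column 2 ↔ basis d, so (XᵀX)_{1,2} = Σᵢ d = (1)·(1) + (1)·(6) + (1)·(7) + (1)·(8) = 22.

22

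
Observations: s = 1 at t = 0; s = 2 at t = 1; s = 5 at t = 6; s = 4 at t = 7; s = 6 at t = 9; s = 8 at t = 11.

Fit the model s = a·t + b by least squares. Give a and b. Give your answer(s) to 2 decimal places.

Forming XᵀX = [[288, 34]; [34, 6]] and Xᵀs = [202, 26]ᵀ gives XᵀX·[a, b]ᵀ = Xᵀs.
Δ = 288·6 − 34² = 572.
a = (202·6 − 34·26)/572 = 82/143; b = (288·26 − 34·202)/572 = 155/143.

a = 0.57, b = 1.08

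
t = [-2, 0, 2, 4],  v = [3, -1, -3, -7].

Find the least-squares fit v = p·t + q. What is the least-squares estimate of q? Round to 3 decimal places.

XᵀX·[p, q]ᵀ = Xᵀv reads: 24·p + 4·q = -40;  4·p + 4·q = -8.
(Σt·t = 24, Σt = 4, Σ1 = 4, Σt·v = -40, Σv = -8.)
det = 24·4 − 4² = 80.
p = ((-40)·4 − 4·(-8))/80 = -8/5; q = (24·(-8) − 4·(-40))/80 = -2/5.

q = -0.400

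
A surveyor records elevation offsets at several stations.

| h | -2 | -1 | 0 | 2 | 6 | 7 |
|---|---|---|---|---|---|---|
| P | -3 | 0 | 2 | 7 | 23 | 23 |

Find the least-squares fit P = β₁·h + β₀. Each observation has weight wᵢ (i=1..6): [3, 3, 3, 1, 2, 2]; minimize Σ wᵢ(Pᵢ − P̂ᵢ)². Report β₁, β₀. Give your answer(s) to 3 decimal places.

β₁ = 3.062, β₀ = 2.702

The normal equations are: 189·β₁ + 19·β₀ = 630;  19·β₁ + 14·β₀ = 96.
Eliminating β₀: 14·(row 1) − 19·(row 2) gives 2285·β₁ = 14·630 − 19·96 = 6996, so β₁ = 6996/2285.
Then β₀ = (96 − 19·(6996/2285))/14 = 6174/2285.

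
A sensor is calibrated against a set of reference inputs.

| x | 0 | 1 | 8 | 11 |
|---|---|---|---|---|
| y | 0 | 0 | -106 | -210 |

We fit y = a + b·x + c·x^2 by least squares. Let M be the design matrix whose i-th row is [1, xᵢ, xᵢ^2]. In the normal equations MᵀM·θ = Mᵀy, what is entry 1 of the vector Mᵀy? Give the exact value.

-316

Entry 1 ↔ basis 1, so (Mᵀy)_{1} = Σᵢ yᵢ = (1)·(0) + (1)·(0) + (1)·(-106) + (1)·(-210) = -316.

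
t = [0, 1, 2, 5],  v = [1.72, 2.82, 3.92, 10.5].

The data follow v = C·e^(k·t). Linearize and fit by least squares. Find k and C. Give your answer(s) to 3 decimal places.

Let Y = ln v. Fitting Y = k·t + ln C by least squares:
XᵀX = [[30.0000, 8.0000]; [8.0000, 4]], rhs = [15.5258, 5.2965]ᵀ  (here Σt = 8.0000, Σ(t)² = 30.0000, Σln v = 5.2965, Σt·ln v = 15.5258).
Slope k = (n·Σt·ln v − Σt·Σln v)/(n·Σ(t)² − (Σt)²) = (4·15.5258 − 8.0000·5.2965)/56.0000 = 0.35234; ln C = (Σln v − k·Σt)/n = 0.61945, so C = exp(0.61945) = 1.85791.

k = 0.352, C = 1.858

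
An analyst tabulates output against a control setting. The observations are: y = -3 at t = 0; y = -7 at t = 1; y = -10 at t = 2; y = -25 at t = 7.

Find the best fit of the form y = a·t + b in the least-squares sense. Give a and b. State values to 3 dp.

Sums needed: Σt·t = 54, Σt = 10, Σ1 = 4.
Right-hand side: Σt·y = -202, Σy = -45.
Normal equations: [[54, 10]; [10, 4]]·[a, b]ᵀ = [-202, -45]ᵀ.
Eliminating b: 4·(row 1) − 10·(row 2) gives 116·a = 4·(-202) − 10·(-45) = -358, so a = -179/58.
Then b = ((-45) − 10·(-179/58))/4 = -205/58.

a = -3.086, b = -3.534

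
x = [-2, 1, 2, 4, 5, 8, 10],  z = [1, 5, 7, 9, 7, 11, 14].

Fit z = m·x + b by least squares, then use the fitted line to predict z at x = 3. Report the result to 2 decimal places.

From the data, Σx·x = 214, Σx = 28, Σ1 = 7.
Right-hand side: Σx·z = 316, Σz = 54.
So AᵀA·[m, b]ᵀ = Aᵀz: [[214, 28]; [28, 7]]·[m, b]ᵀ = [316, 54]ᵀ.
det = 214·7 − 28² = 714.
m = (316·7 − 28·54)/714 = 50/51; b = (214·54 − 28·316)/714 = 1354/357.
At x = 3: ẑ = (50/51)·(3) + (1354/357)·(1) = 2404/357.

ẑ = 6.73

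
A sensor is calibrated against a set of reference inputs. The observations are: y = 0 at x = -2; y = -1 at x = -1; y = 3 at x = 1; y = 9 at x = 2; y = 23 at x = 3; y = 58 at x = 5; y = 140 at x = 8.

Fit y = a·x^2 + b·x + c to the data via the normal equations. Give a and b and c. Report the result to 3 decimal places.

AᵀA·[a, b, c]ᵀ = Aᵀy reads: 4836·a + 664·b + 108·c = 10655;  664·a + 108·b + 16·c = 1501;  108·a + 16·b + 7·c = 232.
(Σx^2·x^2 = 4836, Σx^2·x = 664, Σx^2 = 108, Σx·x = 108, Σx = 16, Σ1 = 7, Σx^2·y = 10655, Σx·y = 1501, Σy = 232.)
Row-reducing yields a = 7033/3668, b = 43877/18340, c = -8749/4585.

a = 1.917, b = 2.392, c = -1.908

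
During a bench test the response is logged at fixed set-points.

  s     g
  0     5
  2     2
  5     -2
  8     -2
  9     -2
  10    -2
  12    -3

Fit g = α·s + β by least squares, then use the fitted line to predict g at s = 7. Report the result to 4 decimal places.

ĝ = -0.8296

Setting ∂/∂α … = 0 gives: 418·α + 46·β = -96;  46·α + 7·β = -4.
Eliminating β: 7·(row 1) − 46·(row 2) gives 810·α = 7·(-96) − 46·(-4) = -488, so α = -244/405.
Then β = ((-4) − 46·(-244/405))/7 = 1372/405.
At s = 7: ĝ = (-244/405)·(7) + (1372/405)·(1) = -112/135.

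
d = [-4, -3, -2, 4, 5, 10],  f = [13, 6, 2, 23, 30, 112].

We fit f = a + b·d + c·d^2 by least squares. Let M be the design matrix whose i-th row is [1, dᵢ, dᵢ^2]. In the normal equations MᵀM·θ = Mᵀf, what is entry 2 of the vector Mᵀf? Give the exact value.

1288

Entry 2 ↔ basis d, so (Mᵀf)_{2} = Σᵢ (d)·fᵢ = (-4)·(13) + (-3)·(6) + (-2)·(2) + (4)·(23) + (5)·(30) + (10)·(112) = 1288.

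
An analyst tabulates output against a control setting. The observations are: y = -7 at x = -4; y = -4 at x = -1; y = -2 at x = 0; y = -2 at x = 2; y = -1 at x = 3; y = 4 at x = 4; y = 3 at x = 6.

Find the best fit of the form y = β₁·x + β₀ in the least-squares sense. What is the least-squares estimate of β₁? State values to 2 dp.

From the data, Σx·x = 82, Σx = 10, Σ1 = 7.
Moment sums: Σx·y = 59, Σy = -9.
Normal equations: [[82, 10]; [10, 7]]·[β₁, β₀]ᵀ = [59, -9]ᵀ.
det = 82·7 − 10² = 474.
β₁ = (59·7 − 10·(-9))/474 = 503/474; β₀ = (82·(-9) − 10·59)/474 = -664/237.

β₁ = 1.06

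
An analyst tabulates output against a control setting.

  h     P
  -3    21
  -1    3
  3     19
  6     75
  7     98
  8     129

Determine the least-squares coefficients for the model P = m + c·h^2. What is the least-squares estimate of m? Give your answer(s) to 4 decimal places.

From the data, Σ1 = 6, Σh^2 = 168, Σh^2·h^2 = 7956.
Moment sums: ΣP = 345, Σh^2·P = 16121.
So MᵀM·[m, c]ᵀ = MᵀP: [[6, 168]; [168, 7956]]·[m, c]ᵀ = [345, 16121]ᵀ.
det = 6·7956 − 168² = 19512.
m = (345·7956 − 168·16121)/19512 = 3041/1626; c = (6·16121 − 168·345)/19512 = 6461/3252.

m = 1.8702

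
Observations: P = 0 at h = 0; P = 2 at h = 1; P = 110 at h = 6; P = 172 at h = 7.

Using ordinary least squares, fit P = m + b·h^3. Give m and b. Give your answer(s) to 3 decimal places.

Entries of XᵀX: Σ1 = 4, Σh^3 = 560, Σh^3·h^3 = 164306.
And ΣP = 284, Σh^3·P = 82758.
Normal equations: [[4, 560]; [560, 164306]]·[m, b]ᵀ = [284, 82758]ᵀ.
Determinant 4·164306 − 560² = 343624.
m = (284·164306 − 560·82758)/343624 = 39803/42953; b = (4·82758 − 560·284)/343624 = 21499/42953.

m = 0.927, b = 0.501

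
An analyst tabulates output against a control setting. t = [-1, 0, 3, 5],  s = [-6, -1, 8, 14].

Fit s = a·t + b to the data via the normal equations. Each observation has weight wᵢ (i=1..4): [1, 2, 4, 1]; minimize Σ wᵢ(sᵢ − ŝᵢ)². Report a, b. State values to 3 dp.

a = 3.200, b = -1.650

Setting ∂/∂a … = 0 gives: 62·a + 16·b = 172;  16·a + 8·b = 38.
(Σwᵢ·t·t = 62, Σwᵢ·t = 16, Σwᵢ·1 = 8, Σwᵢ·t·s = 172, Σwᵢ·s = 38.)
det = 62·8 − 16² = 240.
a = (172·8 − 16·38)/240 = 16/5; b = (62·38 − 16·172)/240 = -33/20.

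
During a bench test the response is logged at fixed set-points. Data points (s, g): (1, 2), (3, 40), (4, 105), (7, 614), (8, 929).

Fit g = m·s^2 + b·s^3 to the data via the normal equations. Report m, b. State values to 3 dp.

The normal system AᵀA·[m, b]ᵀ = Aᵀg is [[6835, 50843]; [50843, 384619]]·[m, b]ᵀ = [91584, 694052]ᵀ.
Determinant 6835·384619 − 50843² = 43860216.
m = (91584·384619 − 50843·694052)/43860216 = -15684835/10965054; b = (6835·694052 − 50843·91584)/43860216 = 21860027/10965054.

m = -1.430, b = 1.994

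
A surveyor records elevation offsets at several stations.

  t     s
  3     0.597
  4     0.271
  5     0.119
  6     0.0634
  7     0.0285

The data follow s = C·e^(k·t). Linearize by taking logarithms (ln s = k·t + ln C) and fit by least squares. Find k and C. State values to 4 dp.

k = -0.7537, C = 5.5572

With ln sᵢ as the transformed response and tᵢ as the regressor:
Σt = 25.0000, Σ(t)² = 135.0000, Σln s = -10.2662, Σt·ln s = -58.8679.
Equations: 135.0000·k + 25.0000·ln C = -58.8679;  25.0000·k + 5·ln C = -10.2662.
Slope k = (n·Σt·ln s − Σt·Σln s)/(n·Σ(t)² − (Σt)²) = (5·-58.8679 − 25.0000·-10.2662)/50.0000 = -0.75367; ln C = (Σln s − k·Σt)/n = 1.71509, so C = exp(1.71509) = 5.55718.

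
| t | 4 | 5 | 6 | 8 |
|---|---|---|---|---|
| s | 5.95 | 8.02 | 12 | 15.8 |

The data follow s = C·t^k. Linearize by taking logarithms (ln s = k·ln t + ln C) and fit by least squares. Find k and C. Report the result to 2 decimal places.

With ln sᵢ as the transformed response and ln tᵢ as the regressor:
XᵀX = [[12.0466, 6.8669]; [6.8669, 4]], rhs = [16.0147, 9.1102]ᵀ  (here Σln t = 6.8669, Σ(ln t)² = 12.0466, Σln s = 9.1102, Σln t·ln s = 16.0147).
Solving (det = 1.0316): k = 1.45345, ln C = -0.21762, so C = exp(-0.21762) = 0.80443.

k = 1.45, C = 0.80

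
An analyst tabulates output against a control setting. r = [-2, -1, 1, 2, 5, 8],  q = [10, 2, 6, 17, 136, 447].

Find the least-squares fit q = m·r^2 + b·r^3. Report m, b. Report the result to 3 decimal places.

m = 3.029, b = 0.494

Compute the Gram sums: Σr^2·r^2 = 4755, Σr^2·r^3 = 35893, Σr^3·r^3 = 277899.
And Σr^2·q = 32124, Σr^3·q = 245924.
So XᵀX·[m, b]ᵀ = Xᵀq: [[4755, 35893]; [35893, 277899]]·[m, b]ᵀ = [32124, 245924]ᵀ.
Determinant 4755·277899 − 35893² = 33102296.
m = (32124·277899 − 35893·245924)/33102296 = 12534668/4137787; b = (4755·245924 − 35893·32124)/33102296 = 2042736/4137787.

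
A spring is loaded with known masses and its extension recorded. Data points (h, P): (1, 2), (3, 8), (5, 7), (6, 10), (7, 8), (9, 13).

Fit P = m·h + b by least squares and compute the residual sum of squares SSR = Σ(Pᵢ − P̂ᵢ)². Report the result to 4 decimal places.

Entries of MᵀM: Σh·h = 201, Σh = 31, Σ1 = 6.
And Σh·P = 294, ΣP = 48.
Normal equations: [[201, 31]; [31, 6]]·[m, b]ᵀ = [294, 48]ᵀ.
det = 201·6 − 31² = 245.
m = (294·6 − 31·48)/245 = 276/245; b = (201·48 − 31·294)/245 = 534/245.
Residuals: -64/49, 598/245, -199/245, 52/49, -506/245, 167/245; SSR = 3474/245.

SSR = 14.1796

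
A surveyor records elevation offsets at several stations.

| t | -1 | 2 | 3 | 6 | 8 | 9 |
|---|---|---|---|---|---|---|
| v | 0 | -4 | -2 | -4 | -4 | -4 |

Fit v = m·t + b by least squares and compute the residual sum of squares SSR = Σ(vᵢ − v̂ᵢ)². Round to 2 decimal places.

SSR = 5.50

The normal equations are: 195·m + 27·b = -106;  27·m + 6·b = -18.
(Σt·t = 195, Σt = 27, Σ1 = 6, Σt·v = -106, Σv = -18.)
Eliminating b: 6·(row 1) − 27·(row 2) gives 441·m = 6·(-106) − 27·(-18) = -150, so m = -50/147.
Then b = ((-18) − 27·(-50/147))/6 = -72/49.
Residuals: 166/147, -272/147, 24/49, -24/49, 4/21, 26/49; SSR = 808/147.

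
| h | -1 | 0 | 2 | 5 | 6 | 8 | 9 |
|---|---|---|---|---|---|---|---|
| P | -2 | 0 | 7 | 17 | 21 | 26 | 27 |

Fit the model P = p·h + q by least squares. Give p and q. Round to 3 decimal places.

p = 3.085, q = 0.934

AᵀA·[p, q]ᵀ = AᵀP reads: 211·p + 29·q = 678;  29·p + 7·q = 96.
Eliminating q: 7·(row 1) − 29·(row 2) gives 636·p = 7·678 − 29·96 = 1962, so p = 327/106.
Then q = (96 − 29·(327/106))/7 = 99/106.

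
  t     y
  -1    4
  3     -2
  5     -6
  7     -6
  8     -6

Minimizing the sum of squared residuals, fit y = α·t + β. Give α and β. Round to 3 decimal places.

α = -1.164, β = 1.922

Forming MᵀM = [[148, 22]; [22, 5]] and Mᵀy = [-130, -16]ᵀ gives MᵀM·[α, β]ᵀ = Mᵀy.
Determinant 148·5 − 22² = 256.
α = ((-130)·5 − 22·(-16))/256 = -149/128; β = (148·(-16) − 22·(-130))/256 = 123/64.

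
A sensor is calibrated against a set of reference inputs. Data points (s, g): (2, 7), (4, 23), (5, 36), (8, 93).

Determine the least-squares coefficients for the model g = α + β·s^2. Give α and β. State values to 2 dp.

The normal equations are: 4·α + 109·β = 159;  109·α + 4993·β = 7248.
(Σ1 = 4, Σs^2 = 109, Σs^2·s^2 = 4993, Σg = 159, Σs^2·g = 7248.)
Determinant 4·4993 − 109² = 8091.
α = (159·4993 − 109·7248)/8091 = 1285/2697; β = (4·7248 − 109·159)/8091 = 3887/2697.

α = 0.48, β = 1.44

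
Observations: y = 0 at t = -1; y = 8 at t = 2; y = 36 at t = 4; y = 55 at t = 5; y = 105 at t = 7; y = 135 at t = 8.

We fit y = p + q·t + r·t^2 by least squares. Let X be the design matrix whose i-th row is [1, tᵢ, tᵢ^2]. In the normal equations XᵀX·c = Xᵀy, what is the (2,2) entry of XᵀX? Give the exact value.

159

Row 2 ↔ basis t, column 2 ↔ basis t, so (XᵀX)_{2,2} = Σᵢ (t)·(t) = (-1)·(-1) + (2)·(2) + (4)·(4) + (5)·(5) + (7)·(7) + (8)·(8) = 159.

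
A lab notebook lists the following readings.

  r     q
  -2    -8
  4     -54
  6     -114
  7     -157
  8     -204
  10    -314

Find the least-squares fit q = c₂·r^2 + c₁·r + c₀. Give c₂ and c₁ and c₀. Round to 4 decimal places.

c₂ = -3.0037, c₁ = -1.4809, c₀ = 0.9793

The normal equations are: 18065·c₂ + 2127·c₁ + 269·c₀ = -57149;  2127·c₂ + 269·c₁ + 33·c₀ = -6755;  269·c₂ + 33·c₁ + 6·c₀ = -851.
(Σr^2·r^2 = 18065, Σr^2·r = 2127, Σr^2 = 269, Σr·r = 269, Σr = 33, Σ1 = 6, Σr^2·q = -57149, Σr·q = -6755, Σq = -851.)
Solving the 3×3 system (Gaussian elimination) gives c₂ = -13667/4550, c₁ = -4813/3250, c₀ = 11139/11375.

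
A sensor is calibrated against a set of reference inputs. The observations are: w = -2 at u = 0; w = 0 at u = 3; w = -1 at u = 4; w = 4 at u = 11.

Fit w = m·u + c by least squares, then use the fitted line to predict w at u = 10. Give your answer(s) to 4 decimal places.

Setting ∂/∂m … = 0 gives: 146·m + 18·c = 40;  18·m + 4·c = 1.
det = 146·4 − 18² = 260.
m = (40·4 − 18·1)/260 = 71/130; c = (146·1 − 18·40)/260 = -287/130.
At u = 10: ŵ = (71/130)·(10) + (-287/130)·(1) = 423/130.

ŵ = 3.2538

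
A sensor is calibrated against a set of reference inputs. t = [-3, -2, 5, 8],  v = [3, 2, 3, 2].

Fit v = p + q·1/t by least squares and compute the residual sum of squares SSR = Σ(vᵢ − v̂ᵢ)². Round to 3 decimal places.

Compute the Gram sums: Σ1 = 4, Σ1/t = -61/120, Σ1/t·1/t = 6001/14400.
And Σv = 10, Σ1/t·v = -23/20.
Normal equations: [[4, -61/120]; [-61/120, 6001/14400]]·[p, q]ᵀ = [10, -23/20]ᵀ.
det = 4·(6001/14400) − (-61/120)² = 6761/4800.
p = (10·(6001/14400) − (-61/120)·(-23/20))/(6761/4800) = 51592/20283; q = (4·(-23/20) − (-61/120)·10)/(6761/4800) = 2320/6761.
Residuals: 3859/6761, -7546/20283, 7865/20283, -11896/20283; SSR = 19442/20283.

SSR = 0.959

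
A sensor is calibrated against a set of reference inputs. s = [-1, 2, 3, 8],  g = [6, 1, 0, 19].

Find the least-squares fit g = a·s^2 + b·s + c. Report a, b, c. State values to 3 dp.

a = 0.560, b = -2.494, c = 3.060

Forming XᵀX = [[4194, 546, 78]; [546, 78, 12]; [78, 12, 4]] and Xᵀg = [1226, 148, 26]ᵀ gives XᵀX·[a, b, c]ᵀ = Xᵀg.
Solving the 3×3 system (Gaussian elimination) gives a = 1393/2487, b = -6203/2487, c = 2537/829.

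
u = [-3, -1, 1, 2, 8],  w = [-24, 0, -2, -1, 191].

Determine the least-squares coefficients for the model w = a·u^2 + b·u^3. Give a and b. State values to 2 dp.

a = -1.13, b = 0.51

Entries of MᵀM: Σu^2·u^2 = 4195, Σu^2·u^3 = 32557, Σu^3·u^3 = 262939.
For Mᵀw: Σu^2·w = 12002, Σu^3·w = 98430.
MᵀM·[a, b]ᵀ = Mᵀw becomes [[4195, 32557]; [32557, 262939]]·[a, b]ᵀ = [12002, 98430]ᵀ.
Eliminating b: 262939·(row 1) − 32557·(row 2) gives 43070856·a = 262939·12002 − 32557·98430 = -48791632, so a = -6098954/5383857.
Then b = (98430 − 32557·(-6098954/5383857))/262939 = 2770592/5383857.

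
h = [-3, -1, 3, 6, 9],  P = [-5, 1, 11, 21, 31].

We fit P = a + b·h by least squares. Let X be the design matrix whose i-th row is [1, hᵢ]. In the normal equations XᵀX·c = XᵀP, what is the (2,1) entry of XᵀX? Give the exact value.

14

Row 2 ↔ basis h, column 1 ↔ basis 1, so (XᵀX)_{2,1} = Σᵢ h = (-3)·(1) + (-1)·(1) + (3)·(1) + (6)·(1) + (9)·(1) = 14.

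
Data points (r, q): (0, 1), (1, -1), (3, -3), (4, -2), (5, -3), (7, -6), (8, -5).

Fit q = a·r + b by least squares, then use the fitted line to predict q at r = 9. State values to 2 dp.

q̂ = -6.46

Entries of AᵀA: Σr·r = 164, Σr = 28, Σ1 = 7.
For Aᵀq: Σr·q = -115, Σq = -19.
So AᵀA·[a, b]ᵀ = Aᵀq: [[164, 28]; [28, 7]]·[a, b]ᵀ = [-115, -19]ᵀ.
det = 164·7 − 28² = 364.
a = ((-115)·7 − 28·(-19))/364 = -3/4; b = (164·(-19) − 28·(-115))/364 = 2/7.
At r = 9: q̂ = (-3/4)·(9) + (2/7)·(1) = -181/28.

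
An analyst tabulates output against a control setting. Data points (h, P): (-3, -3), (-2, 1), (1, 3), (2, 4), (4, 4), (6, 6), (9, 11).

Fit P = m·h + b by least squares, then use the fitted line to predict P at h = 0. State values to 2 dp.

P̂ = 1.37

From the data, Σh·h = 151, Σh = 17, Σ1 = 7.
Moment sums: Σh·P = 169, ΣP = 26.
Normal equations: [[151, 17]; [17, 7]]·[m, b]ᵀ = [169, 26]ᵀ.
Eliminating b: 7·(row 1) − 17·(row 2) gives 768·m = 7·169 − 17·26 = 741, so m = 247/256.
Then b = (26 − 17·(247/256))/7 = 351/256.
At h = 0: P̂ = (247/256)·(0) + (351/256)·(1) = 351/256.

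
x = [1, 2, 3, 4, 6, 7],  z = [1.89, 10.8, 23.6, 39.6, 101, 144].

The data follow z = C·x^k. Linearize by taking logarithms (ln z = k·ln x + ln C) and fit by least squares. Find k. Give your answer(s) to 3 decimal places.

Let Y = ln z. Fitting Y = k·ln x + ln C by least squares:
Σln x = 6.9157, Σ(ln x)² = 10.6062, Σln z = 19.4411, Σln x·ln z = 28.1623.
Equations: 10.6062·k + 6.9157·ln C = 28.1623;  6.9157·k + 6·ln C = 19.4411.
Slope k = (n·Σln x·ln z − Σln x·Σln z)/(n·Σ(ln x)² − (Σln x)²) = (6·28.1623 − 6.9157·19.4411)/15.8099 = 2.18372; ln C = (Σln z − k·Σln x)/n = 0.72319.

k = 2.184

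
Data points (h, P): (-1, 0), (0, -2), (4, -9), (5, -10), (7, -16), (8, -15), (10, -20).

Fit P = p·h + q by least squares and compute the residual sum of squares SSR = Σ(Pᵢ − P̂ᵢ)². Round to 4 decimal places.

SSR = 4.7184

Entries of AᵀA: Σh·h = 255, Σh = 33, Σ1 = 7.
Right-hand side: Σh·P = -518, ΣP = -72.
So AᵀA·[p, q]ᵀ = AᵀP: [[255, 33]; [33, 7]]·[p, q]ᵀ = [-518, -72]ᵀ.
Eliminating q: 7·(row 1) − 33·(row 2) gives 696·p = 7·(-518) − 33·(-72) = -1250, so p = -625/348.
Then q = ((-72) − 33·(-625/348))/7 = -211/116.
Residuals: 2/87, -21/116, 1/348, 139/174, -140/87, 413/348, -77/348; SSR = 821/174.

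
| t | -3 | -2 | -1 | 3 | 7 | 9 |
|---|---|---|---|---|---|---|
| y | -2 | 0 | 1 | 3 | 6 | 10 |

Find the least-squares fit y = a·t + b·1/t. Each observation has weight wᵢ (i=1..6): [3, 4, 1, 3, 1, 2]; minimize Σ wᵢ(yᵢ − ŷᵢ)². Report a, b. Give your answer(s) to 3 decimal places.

Normal-equation sums: Σwᵢ·t·t = 282, Σwᵢ·t·1/t = 14, Σwᵢ·1/t·1/t = 10763/3969.
Right-hand side: Σwᵢ·t·y = 266, Σwᵢ·1/t·y = 446/63.
MᵀWM·[a, b]ᵀ = MᵀWy becomes [[282, 14]; [14, 10763/3969]]·[a, b]ᵀ = [266, 446/63]ᵀ.
Determinant 282·(10763/3969) − 14² = 752414/1323.
a = (266·(10763/3969) − 14·(446/63))/(752414/1323) = 1234793/1128621; b = (282·(446/63) − 14·266)/(752414/1323) = -1142820/376207.

a = 1.094, b = -3.038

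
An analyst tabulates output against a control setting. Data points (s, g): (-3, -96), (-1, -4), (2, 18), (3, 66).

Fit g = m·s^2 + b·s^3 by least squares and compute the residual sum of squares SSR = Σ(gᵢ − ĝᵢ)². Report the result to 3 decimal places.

SSR = 0.816

MᵀM·[m, b]ᵀ = Mᵀg reads: 179·m + 31·b = -202;  31·m + 1523·b = 4522.
Δ = 179·1523 − 31² = 271656.
m = ((-202)·1523 − 31·4522)/271656 = -37319/22638; b = (179·4522 − 31·(-202))/271656 = 67975/22638.
Residuals: -342/3773, 351/539, 2160/3773, -81/343; SSR = 3078/3773.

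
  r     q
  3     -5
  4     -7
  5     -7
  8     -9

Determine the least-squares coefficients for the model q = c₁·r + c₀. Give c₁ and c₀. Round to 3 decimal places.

AᵀA·[c₁, c₀]ᵀ = Aᵀq reads: 114·c₁ + 20·c₀ = -150;  20·c₁ + 4·c₀ = -28.
(Σr·r = 114, Σr = 20, Σ1 = 4, Σr·q = -150, Σq = -28.)
Eliminating c₀: 4·(row 1) − 20·(row 2) gives 56·c₁ = 4·(-150) − 20·(-28) = -40, so c₁ = -5/7.
Then c₀ = ((-28) − 20·(-5/7))/4 = -24/7.

c₁ = -0.714, c₀ = -3.429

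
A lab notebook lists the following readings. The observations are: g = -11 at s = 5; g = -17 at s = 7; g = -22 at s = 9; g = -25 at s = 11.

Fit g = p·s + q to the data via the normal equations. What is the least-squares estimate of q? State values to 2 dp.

Forming MᵀM = [[276, 32]; [32, 4]] and Mᵀg = [-647, -75]ᵀ gives MᵀM·[p, q]ᵀ = Mᵀg.
det = 276·4 − 32² = 80.
p = ((-647)·4 − 32·(-75))/80 = -47/20; q = (276·(-75) − 32·(-647))/80 = 1/20.

q = 0.05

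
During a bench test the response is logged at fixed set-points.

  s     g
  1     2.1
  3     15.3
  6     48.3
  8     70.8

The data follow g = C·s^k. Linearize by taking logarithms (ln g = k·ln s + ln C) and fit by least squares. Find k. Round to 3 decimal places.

k = 1.707

With ln gᵢ as the transformed response and ln sᵢ as the regressor:
AᵀA = [[8.7414, 4.9698]; [4.9698, 4]], rhs = [18.8024, 11.6071]ᵀ  (here Σln s = 4.9698, Σ(ln s)² = 8.7414, Σln g = 11.6071, Σln s·ln g = 18.8024).
Δ = 8.7414·4 − (4.9698)² = 10.2667; k = (18.8024·4 − 4.9698·11.6071)/10.2667 = 1.70694, ln C = (8.7414·11.6071 − 4.9698·18.8024)/10.2667 = 0.78098.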